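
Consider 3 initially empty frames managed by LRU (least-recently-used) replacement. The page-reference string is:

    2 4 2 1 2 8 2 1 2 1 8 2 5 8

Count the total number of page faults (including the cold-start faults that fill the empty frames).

5

2 -> fault, frames {2}
4 -> fault, frames {2,4}
2 -> hit
1 -> fault, frames {4,2,1}
2 -> hit
8 -> fault, evict 4, frames {1,2,8}
2 -> hit
1 -> hit
2 -> hit
1 -> hit
8 -> hit
2 -> hit
5 -> fault, evict 1, frames {8,2,5}
8 -> hit
Page faults: 5.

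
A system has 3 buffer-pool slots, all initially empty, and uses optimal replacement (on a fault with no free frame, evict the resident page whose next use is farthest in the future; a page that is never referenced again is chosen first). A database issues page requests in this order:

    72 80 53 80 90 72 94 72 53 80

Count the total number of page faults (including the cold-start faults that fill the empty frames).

6

72 -> miss, frames [72]
80 -> miss, frames [72, 80]
53 -> miss, frames [72, 80, 53]
80 -> hit
90 -> miss, evict 80, frames [72, 53, 90]
72 -> hit
94 -> miss, evict 90, frames [72, 53, 94]
72 -> hit
53 -> hit
80 -> miss, evict 94, frames [72, 53, 80]
Page faults: 6.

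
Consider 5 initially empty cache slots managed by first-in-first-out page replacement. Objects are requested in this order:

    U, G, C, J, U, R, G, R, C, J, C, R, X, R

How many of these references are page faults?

6

U → fault, frames [U]
G → fault, frames [U, G]
C → fault, frames [U, G, C]
J → fault, frames [U, G, C, J]
U → hit
R → fault, frames [U, G, C, J, R]
G → hit
R → hit
C → hit
J → hit
C → hit
R → hit
X → fault, evict U, frames [G, C, J, R, X]
R → hit
Page faults: 6.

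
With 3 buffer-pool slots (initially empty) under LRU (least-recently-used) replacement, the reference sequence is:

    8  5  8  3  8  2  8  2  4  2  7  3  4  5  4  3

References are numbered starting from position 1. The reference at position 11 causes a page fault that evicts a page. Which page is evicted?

8

pos 1: 8: miss, frames [8]
pos 2: 5: miss, frames [8, 5]
pos 3: 8: hit
pos 4: 3: miss, frames [5, 8, 3]
pos 5: 8: hit
pos 6: 2: miss, evict 5, frames [3, 8, 2]
pos 7: 8: hit
pos 8: 2: hit
pos 9: 4: miss, evict 3, frames [8, 2, 4]
pos 10: 2: hit
pos 11: 7: miss, evict 8, frames [4, 2, 7]
At position 11, page 8 is evicted.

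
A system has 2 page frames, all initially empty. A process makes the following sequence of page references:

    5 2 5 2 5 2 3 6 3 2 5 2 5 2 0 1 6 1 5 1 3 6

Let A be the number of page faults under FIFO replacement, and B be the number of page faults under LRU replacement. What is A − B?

Under FIFO: F F . . . . F F . F F . . . F F F . F F F F → 13 faults.
Under LRU: F F . . . . F F . F F . . . F F F . F . F F → 12 faults.
A − B = 13 − 12 = 1.

1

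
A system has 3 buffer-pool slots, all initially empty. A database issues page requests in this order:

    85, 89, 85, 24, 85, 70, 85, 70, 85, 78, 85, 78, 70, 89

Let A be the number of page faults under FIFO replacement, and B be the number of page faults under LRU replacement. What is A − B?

1

Under FIFO: F F . F . F F . . F . . . F → 7 faults.
Under LRU: F F . F . F . . . F . . . F → 6 faults.
A − B = 7 − 6 = 1.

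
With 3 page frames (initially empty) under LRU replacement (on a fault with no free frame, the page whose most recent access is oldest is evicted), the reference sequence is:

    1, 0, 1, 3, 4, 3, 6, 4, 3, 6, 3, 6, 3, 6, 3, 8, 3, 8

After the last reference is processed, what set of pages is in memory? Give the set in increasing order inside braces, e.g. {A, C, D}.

1 → fault, frames [1]
0 → fault, frames [1, 0]
1 → hit
3 → fault, frames [0, 1, 3]
4 → fault, evict 0, frames [1, 3, 4]
3 → hit
6 → fault, evict 1, frames [4, 3, 6]
4 → hit
3 → hit
6 → hit
3 → hit
6 → hit
3 → hit
6 → hit
3 → hit
8 → fault, evict 4, frames [6, 3, 8]
3 → hit
8 → hit

{3, 6, 8}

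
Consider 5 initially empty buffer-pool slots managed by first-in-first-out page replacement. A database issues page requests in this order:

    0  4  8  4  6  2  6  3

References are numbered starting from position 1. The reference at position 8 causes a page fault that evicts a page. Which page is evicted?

pos 1: 0 → fault, frames (0)
pos 2: 4 → fault, frames (0 4)
pos 3: 8 → fault, frames (0 4 8)
pos 4: 4 → hit
pos 5: 6 → fault, frames (0 4 8 6)
pos 6: 2 → fault, frames (0 4 8 6 2)
pos 7: 6 → hit
pos 8: 3 → fault, evict 0, frames (4 8 6 2 3)
At position 8, page 0 is evicted.

0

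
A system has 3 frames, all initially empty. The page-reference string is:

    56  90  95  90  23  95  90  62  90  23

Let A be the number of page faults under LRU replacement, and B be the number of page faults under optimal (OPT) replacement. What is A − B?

1

Under LRU: F F F . F . . F . F → 6 faults.
Under OPT: F F F . F . . F . . → 5 faults.
A − B = 6 − 5 = 1.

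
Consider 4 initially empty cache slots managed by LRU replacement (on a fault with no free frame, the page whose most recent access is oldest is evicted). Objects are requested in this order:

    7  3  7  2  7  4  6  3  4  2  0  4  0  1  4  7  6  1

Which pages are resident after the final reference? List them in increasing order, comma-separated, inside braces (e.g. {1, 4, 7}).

{1, 4, 6, 7}

7: fault, frames [7]
3: fault, frames [7, 3]
7: hit
2: fault, frames [3, 7, 2]
7: hit
4: fault, frames [3, 2, 7, 4]
6: fault, evict 3, frames [2, 7, 4, 6]
3: fault, evict 2, frames [7, 4, 6, 3]
4: hit
2: fault, evict 7, frames [6, 3, 4, 2]
0: fault, evict 6, frames [3, 4, 2, 0]
4: hit
0: hit
1: fault, evict 3, frames [2, 4, 0, 1]
4: hit
7: fault, evict 2, frames [0, 1, 4, 7]
6: fault, evict 0, frames [1, 4, 7, 6]
1: hit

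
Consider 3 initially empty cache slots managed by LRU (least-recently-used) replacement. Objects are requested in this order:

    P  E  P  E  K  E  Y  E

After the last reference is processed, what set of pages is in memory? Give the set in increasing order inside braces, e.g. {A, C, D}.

{E, K, Y}

P: miss, frames [P]
E: miss, frames [P, E]
P: hit
E: hit
K: miss, frames [P, E, K]
E: hit
Y: miss, evict P, frames [K, E, Y]
E: hit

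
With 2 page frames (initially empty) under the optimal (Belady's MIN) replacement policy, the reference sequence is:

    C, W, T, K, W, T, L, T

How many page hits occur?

2

C -> miss, frames (C)
W -> miss, frames (C W)
T -> miss, evict C, frames (W T)
K -> miss, evict T, frames (W K)
W -> hit
T -> miss, evict K, frames (W T)
L -> miss, evict W, frames (T L)
T -> hit
Hits: 2.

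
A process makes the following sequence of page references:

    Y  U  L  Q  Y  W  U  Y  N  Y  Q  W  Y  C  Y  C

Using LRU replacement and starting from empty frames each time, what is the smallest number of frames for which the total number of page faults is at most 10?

4

f=1: 16 faults
f=2: 13 faults
f=3: 11 faults
f=4: 10 faults
f=5: 7 faults
f=6: 7 faults
f=7: 7 faults
Smallest f with faults ≤ 10 is 4.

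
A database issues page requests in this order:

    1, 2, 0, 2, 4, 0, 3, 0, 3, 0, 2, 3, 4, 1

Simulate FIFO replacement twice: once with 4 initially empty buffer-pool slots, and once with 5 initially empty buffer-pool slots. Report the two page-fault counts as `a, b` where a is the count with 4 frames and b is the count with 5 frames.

6, 5

4 frames: F F F . F . F . . . . . . F → 6 faults.
5 frames: F F F . F . F . . . . . . . → 5 faults.
5 < 6: adding a frame reduced faults, as is typical.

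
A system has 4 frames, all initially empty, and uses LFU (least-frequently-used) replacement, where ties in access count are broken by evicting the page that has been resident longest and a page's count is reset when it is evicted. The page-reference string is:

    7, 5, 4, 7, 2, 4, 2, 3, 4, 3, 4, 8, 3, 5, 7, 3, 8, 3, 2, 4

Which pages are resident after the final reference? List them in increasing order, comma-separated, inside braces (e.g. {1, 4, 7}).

{2, 3, 4, 8}

7 -> miss, frames (7)
5 -> miss, frames (7 5)
4 -> miss, frames (7 5 4)
7 -> hit
2 -> miss, frames (7 5 4 2)
4 -> hit
2 -> hit
3 -> miss, evict 5, frames (7 4 2 3)
4 -> hit
3 -> hit
4 -> hit
8 -> miss, evict 7, frames (4 2 3 8)
3 -> hit
5 -> miss, evict 8, frames (4 2 3 5)
7 -> miss, evict 5, frames (4 2 3 7)
3 -> hit
8 -> miss, evict 7, frames (4 2 3 8)
3 -> hit
2 -> hit
4 -> hit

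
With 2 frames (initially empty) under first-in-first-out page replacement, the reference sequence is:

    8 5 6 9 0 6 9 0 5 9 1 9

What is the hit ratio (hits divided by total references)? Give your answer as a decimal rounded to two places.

8: fault, frames (8)
5: fault, frames (8 5)
6: fault, evict 8, frames (5 6)
9: fault, evict 5, frames (6 9)
0: fault, evict 6, frames (9 0)
6: fault, evict 9, frames (0 6)
9: fault, evict 0, frames (6 9)
0: fault, evict 6, frames (9 0)
5: fault, evict 9, frames (0 5)
9: fault, evict 0, frames (5 9)
1: fault, evict 5, frames (9 1)
9: hit
Hits: 1 of 12 references → 1/12 = 0.0833.

0.08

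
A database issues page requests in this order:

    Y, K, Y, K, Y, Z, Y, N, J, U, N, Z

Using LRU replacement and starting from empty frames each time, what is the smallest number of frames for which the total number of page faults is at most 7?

3

f=1: 12 faults
f=2: 8 faults
f=3: 7 faults
f=4: 7 faults
f=5: 6 faults
f=6: 6 faults
Smallest f with faults ≤ 7 is 3.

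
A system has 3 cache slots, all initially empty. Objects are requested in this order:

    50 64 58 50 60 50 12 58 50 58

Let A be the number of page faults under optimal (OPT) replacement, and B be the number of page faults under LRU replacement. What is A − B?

Under OPT: F F F . F . F . . . → 5 faults.
Under LRU: F F F . F . F F . . → 6 faults.
A − B = 5 − 6 = -1.

-1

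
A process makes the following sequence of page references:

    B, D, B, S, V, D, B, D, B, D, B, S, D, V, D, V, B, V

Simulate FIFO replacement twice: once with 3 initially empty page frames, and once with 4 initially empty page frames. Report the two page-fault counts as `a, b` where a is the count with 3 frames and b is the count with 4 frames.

9, 4

3 frames: F F . F F . F F . . . F . F . . F . → 9 faults.
4 frames: F F . F F . . . . . . . . . . . . . → 4 faults.
4 < 9: adding a frame reduced faults, as is typical.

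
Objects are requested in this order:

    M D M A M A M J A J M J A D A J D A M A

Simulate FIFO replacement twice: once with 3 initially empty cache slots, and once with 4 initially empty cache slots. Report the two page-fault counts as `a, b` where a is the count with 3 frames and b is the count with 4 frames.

9, 4

3 frames: F F . F . . . F . . F . . F F F . . F . → 9 faults.
4 frames: F F . F . . . F . . . . . . . . . . . . → 4 faults.
4 < 9: adding a frame reduced faults, as is typical.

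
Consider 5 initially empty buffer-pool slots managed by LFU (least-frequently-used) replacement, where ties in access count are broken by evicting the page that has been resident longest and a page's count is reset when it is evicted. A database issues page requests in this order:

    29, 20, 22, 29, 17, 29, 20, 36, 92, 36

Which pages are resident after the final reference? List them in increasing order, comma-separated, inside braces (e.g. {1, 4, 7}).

{17, 20, 29, 36, 92}

29 → miss, frames {29}
20 → miss, frames {29,20}
22 → miss, frames {29,20,22}
29 → hit
17 → miss, frames {29,20,22,17}
29 → hit
20 → hit
36 → miss, frames {29,20,22,17,36}
92 → miss, evict 22, frames {29,20,17,36,92}
36 → hit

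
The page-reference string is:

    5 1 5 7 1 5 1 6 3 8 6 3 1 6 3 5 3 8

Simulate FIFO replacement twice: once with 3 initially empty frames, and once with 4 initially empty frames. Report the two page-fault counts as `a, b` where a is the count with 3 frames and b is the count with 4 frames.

3 frames: F F . F . . . F F F . . F F F F . F → 11 faults.
4 frames: F F . F . . . F F F . . F . . F . . → 8 faults.
8 < 11: adding a frame reduced faults, as is typical.

11, 8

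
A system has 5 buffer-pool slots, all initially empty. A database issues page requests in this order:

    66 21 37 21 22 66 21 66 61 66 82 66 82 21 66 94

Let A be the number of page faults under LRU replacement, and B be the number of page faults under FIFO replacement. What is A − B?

Under LRU: F F F . F . . . F . F . . . . F → 7 faults.
Under FIFO: F F F . F . . . F . F F . F . F → 9 faults.
A − B = 7 − 9 = -2.

-2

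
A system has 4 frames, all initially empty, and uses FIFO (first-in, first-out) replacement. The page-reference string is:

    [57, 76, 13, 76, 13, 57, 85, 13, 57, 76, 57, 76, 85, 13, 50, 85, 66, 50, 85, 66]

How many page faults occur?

6

57 -> miss, frames [57]
76 -> miss, frames [57, 76]
13 -> miss, frames [57, 76, 13]
76 -> hit
13 -> hit
57 -> hit
85 -> miss, frames [57, 76, 13, 85]
13 -> hit
57 -> hit
76 -> hit
57 -> hit
76 -> hit
85 -> hit
13 -> hit
50 -> miss, evict 57, frames [76, 13, 85, 50]
85 -> hit
66 -> miss, evict 76, frames [13, 85, 50, 66]
50 -> hit
85 -> hit
66 -> hit
Page faults: 6.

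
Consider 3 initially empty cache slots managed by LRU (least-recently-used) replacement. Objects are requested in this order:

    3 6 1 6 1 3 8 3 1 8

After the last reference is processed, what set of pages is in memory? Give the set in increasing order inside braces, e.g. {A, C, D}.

3: miss, frames (3)
6: miss, frames (3 6)
1: miss, frames (3 6 1)
6: hit
1: hit
3: hit
8: miss, evict 6, frames (1 3 8)
3: hit
1: hit
8: hit

{1, 3, 8}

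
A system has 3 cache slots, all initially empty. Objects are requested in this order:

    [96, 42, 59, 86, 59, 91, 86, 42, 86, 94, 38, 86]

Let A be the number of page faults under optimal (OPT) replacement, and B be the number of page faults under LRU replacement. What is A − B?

Under OPT: F F F F . F . . . F F . → 7 faults.
Under LRU: F F F F . F . F . F F . → 8 faults.
A − B = 7 − 8 = -1.

-1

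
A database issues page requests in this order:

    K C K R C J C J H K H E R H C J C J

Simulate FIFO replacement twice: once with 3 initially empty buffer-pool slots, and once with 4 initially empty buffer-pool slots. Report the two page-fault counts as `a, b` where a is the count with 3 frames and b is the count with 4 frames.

11, 10

3 frames: F F . F . F . . F F . F F F F F . . → 11 faults.
4 frames: F F . F . F . . F F . F F . F F . . → 10 faults.
10 < 11: adding a frame reduced faults, as is typical.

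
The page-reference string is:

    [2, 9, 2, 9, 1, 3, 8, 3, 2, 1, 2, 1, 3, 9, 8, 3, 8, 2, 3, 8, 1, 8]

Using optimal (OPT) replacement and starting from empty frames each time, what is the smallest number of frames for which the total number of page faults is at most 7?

4

f=1: 22 faults
f=2: 13 faults
f=3: 9 faults
f=4: 7 faults
f=5: 5 faults
Smallest f with faults ≤ 7 is 4.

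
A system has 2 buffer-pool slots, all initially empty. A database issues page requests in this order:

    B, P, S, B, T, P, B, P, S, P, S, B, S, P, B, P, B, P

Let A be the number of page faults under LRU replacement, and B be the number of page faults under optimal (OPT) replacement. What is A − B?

Under LRU: F F F F F F F . F . . F . F F . . . → 11 faults.
Under OPT: F F F . F F . . F . . F . F . . . . → 8 faults.
A − B = 11 − 8 = 3.

3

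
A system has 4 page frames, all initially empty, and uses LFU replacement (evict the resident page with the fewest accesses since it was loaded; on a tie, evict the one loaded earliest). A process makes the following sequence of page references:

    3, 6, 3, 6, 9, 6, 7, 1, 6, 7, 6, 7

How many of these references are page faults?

5

3 → miss, frames {3}
6 → miss, frames {3,6}
3 → hit
6 → hit
9 → miss, frames {3,6,9}
6 → hit
7 → miss, frames {3,6,9,7}
1 → miss, evict 9, frames {3,6,7,1}
6 → hit
7 → hit
6 → hit
7 → hit
Page faults: 5.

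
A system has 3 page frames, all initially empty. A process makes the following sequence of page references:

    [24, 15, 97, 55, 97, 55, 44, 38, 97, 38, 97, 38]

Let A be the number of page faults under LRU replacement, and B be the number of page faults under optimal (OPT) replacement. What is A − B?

1

Under LRU: F F F F . . F F F . . . → 7 faults.
Under OPT: F F F F . . F F . . . . → 6 faults.
A − B = 7 − 6 = 1.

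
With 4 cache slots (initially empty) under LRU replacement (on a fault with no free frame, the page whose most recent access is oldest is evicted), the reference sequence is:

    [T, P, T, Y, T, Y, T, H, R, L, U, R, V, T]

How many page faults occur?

9

T: fault, frames {T}
P: fault, frames {T,P}
T: hit
Y: fault, frames {P,T,Y}
T: hit
Y: hit
T: hit
H: fault, frames {P,Y,T,H}
R: fault, evict P, frames {Y,T,H,R}
L: fault, evict Y, frames {T,H,R,L}
U: fault, evict T, frames {H,R,L,U}
R: hit
V: fault, evict H, frames {L,U,R,V}
T: fault, evict L, frames {U,R,V,T}
Page faults: 9.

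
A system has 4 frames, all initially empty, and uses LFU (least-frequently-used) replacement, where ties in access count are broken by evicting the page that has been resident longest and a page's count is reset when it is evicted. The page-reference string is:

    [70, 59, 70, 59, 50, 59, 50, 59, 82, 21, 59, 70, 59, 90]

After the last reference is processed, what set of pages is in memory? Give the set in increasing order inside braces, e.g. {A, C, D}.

{50, 59, 70, 90}

70: miss, frames {70}
59: miss, frames {70,59}
70: hit
59: hit
50: miss, frames {70,59,50}
59: hit
50: hit
59: hit
82: miss, frames {70,59,50,82}
21: miss, evict 82, frames {70,59,50,21}
59: hit
70: hit
59: hit
90: miss, evict 21, frames {70,59,50,90}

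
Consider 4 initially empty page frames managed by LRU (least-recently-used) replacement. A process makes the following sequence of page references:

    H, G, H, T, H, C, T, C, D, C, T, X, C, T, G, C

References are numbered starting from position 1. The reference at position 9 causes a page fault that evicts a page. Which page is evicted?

pos 1: H: miss, frames (H)
pos 2: G: miss, frames (H G)
pos 3: H: hit
pos 4: T: miss, frames (G H T)
pos 5: H: hit
pos 6: C: miss, frames (G T H C)
pos 7: T: hit
pos 8: C: hit
pos 9: D: miss, evict G, frames (H T C D)
At position 9, page G is evicted.

G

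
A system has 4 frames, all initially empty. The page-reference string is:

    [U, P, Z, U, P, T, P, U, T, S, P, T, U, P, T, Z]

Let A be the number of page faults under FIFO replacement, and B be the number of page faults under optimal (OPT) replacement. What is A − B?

2

Under FIFO: F F F . . F . . . F . . F F . F → 8 faults.
Under OPT: F F F . . F . . . F . . . . . F → 6 faults.
A − B = 8 − 6 = 2.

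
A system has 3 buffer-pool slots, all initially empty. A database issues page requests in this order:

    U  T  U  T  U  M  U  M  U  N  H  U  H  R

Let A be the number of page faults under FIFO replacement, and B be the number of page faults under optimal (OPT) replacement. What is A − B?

Under FIFO: F F . . . F . . . F F F . F → 7 faults.
Under OPT: F F . . . F . . . F F . . F → 6 faults.
A − B = 7 − 6 = 1.

1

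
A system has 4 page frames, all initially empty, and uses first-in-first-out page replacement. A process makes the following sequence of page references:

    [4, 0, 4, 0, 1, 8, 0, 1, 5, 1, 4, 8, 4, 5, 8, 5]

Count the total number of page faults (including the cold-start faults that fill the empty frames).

6

4 -> fault, frames (4)
0 -> fault, frames (4 0)
4 -> hit
0 -> hit
1 -> fault, frames (4 0 1)
8 -> fault, frames (4 0 1 8)
0 -> hit
1 -> hit
5 -> fault, evict 4, frames (0 1 8 5)
1 -> hit
4 -> fault, evict 0, frames (1 8 5 4)
8 -> hit
4 -> hit
5 -> hit
8 -> hit
5 -> hit
Page faults: 6.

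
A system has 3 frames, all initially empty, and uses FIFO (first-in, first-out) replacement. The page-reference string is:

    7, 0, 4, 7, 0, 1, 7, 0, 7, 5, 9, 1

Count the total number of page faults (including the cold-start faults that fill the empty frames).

7 → fault, frames [7]
0 → fault, frames [7, 0]
4 → fault, frames [7, 0, 4]
7 → hit
0 → hit
1 → fault, evict 7, frames [0, 4, 1]
7 → fault, evict 0, frames [4, 1, 7]
0 → fault, evict 4, frames [1, 7, 0]
7 → hit
5 → fault, evict 1, frames [7, 0, 5]
9 → fault, evict 7, frames [0, 5, 9]
1 → fault, evict 0, frames [5, 9, 1]
Page faults: 9.

9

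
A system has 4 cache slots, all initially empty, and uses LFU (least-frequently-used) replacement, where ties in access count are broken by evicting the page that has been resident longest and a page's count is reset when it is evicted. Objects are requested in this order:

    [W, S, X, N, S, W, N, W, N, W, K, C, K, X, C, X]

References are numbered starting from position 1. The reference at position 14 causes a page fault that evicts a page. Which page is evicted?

K

pos 1: W: fault, frames {W}
pos 2: S: fault, frames {W,S}
pos 3: X: fault, frames {W,S,X}
pos 4: N: fault, frames {W,S,X,N}
pos 5: S: hit
pos 6: W: hit
pos 7: N: hit
pos 8: W: hit
pos 9: N: hit
pos 10: W: hit
pos 11: K: fault, evict X, frames {W,S,N,K}
pos 12: C: fault, evict K, frames {W,S,N,C}
pos 13: K: fault, evict C, frames {W,S,N,K}
pos 14: X: fault, evict K, frames {W,S,N,X}
At position 14, page K is evicted.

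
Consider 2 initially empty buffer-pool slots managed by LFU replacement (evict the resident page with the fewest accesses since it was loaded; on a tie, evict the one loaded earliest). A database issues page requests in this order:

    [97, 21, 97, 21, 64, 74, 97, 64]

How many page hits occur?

2

97: miss, frames [97]
21: miss, frames [97, 21]
97: hit
21: hit
64: miss, evict 97, frames [21, 64]
74: miss, evict 64, frames [21, 74]
97: miss, evict 74, frames [21, 97]
64: miss, evict 97, frames [21, 64]
Hits: 2.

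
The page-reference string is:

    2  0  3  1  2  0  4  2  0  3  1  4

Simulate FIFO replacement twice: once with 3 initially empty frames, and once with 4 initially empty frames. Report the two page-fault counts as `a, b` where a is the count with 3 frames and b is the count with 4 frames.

9, 10

3 frames: F F F F F F F . . F F . → 9 faults.
4 frames: F F F F . . F F F F F F → 10 faults.
10 > 9: adding a frame increased faults — Belady's anomaly.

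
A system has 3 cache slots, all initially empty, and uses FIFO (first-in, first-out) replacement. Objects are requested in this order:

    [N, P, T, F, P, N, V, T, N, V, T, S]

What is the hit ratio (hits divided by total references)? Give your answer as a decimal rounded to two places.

N: miss, frames [N]
P: miss, frames [N, P]
T: miss, frames [N, P, T]
F: miss, evict N, frames [P, T, F]
P: hit
N: miss, evict P, frames [T, F, N]
V: miss, evict T, frames [F, N, V]
T: miss, evict F, frames [N, V, T]
N: hit
V: hit
T: hit
S: miss, evict N, frames [V, T, S]
Hits: 4 of 12 references → 4/12 = 0.3333.

0.33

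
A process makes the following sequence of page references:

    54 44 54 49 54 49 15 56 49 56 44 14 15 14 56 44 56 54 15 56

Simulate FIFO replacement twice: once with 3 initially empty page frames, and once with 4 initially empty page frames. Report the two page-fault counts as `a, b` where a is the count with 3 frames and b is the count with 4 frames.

13, 10

3 frames: F F . F . . F F . . F F F . F F . F F F → 13 faults.
4 frames: F F . F . . F F . . . F . . . F . F F F → 10 faults.
10 < 13: adding a frame reduced faults, as is typical.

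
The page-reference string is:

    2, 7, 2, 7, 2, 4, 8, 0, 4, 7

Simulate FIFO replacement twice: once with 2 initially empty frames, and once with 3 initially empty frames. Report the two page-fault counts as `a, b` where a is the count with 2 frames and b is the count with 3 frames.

2 frames: F F . . . F F F F F → 7 faults.
3 frames: F F . . . F F F . F → 6 faults.
6 < 7: adding a frame reduced faults, as is typical.

7, 6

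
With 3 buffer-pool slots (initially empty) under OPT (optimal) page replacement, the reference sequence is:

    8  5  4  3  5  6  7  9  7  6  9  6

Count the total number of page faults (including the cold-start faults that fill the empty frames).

7

8 -> fault, frames (8)
5 -> fault, frames (8 5)
4 -> fault, frames (8 5 4)
3 -> fault, evict 4, frames (8 5 3)
5 -> hit
6 -> fault, evict 3, frames (8 5 6)
7 -> fault, evict 5, frames (8 6 7)
9 -> fault, evict 8, frames (6 7 9)
7 -> hit
6 -> hit
9 -> hit
6 -> hit
Page faults: 7.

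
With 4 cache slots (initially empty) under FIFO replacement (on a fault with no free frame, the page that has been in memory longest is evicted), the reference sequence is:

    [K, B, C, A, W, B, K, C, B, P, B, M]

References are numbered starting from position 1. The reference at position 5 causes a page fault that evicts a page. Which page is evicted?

pos 1: K -> miss, frames (K)
pos 2: B -> miss, frames (K B)
pos 3: C -> miss, frames (K B C)
pos 4: A -> miss, frames (K B C A)
pos 5: W -> miss, evict K, frames (B C A W)
At position 5, page K is evicted.

K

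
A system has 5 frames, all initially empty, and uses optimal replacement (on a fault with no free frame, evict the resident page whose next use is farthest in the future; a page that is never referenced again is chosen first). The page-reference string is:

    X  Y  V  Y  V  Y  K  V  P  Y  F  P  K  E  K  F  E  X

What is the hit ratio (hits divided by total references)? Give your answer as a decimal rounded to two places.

X → fault, frames {X}
Y → fault, frames {X,Y}
V → fault, frames {X,Y,V}
Y → hit
V → hit
Y → hit
K → fault, frames {X,Y,V,K}
V → hit
P → fault, frames {X,Y,V,K,P}
Y → hit
F → fault, evict V, frames {X,Y,K,P,F}
P → hit
K → hit
E → fault, evict P, frames {X,Y,K,F,E}
K → hit
F → hit
E → hit
X → hit
Hits: 11 of 18 references → 11/18 = 0.6111.

0.61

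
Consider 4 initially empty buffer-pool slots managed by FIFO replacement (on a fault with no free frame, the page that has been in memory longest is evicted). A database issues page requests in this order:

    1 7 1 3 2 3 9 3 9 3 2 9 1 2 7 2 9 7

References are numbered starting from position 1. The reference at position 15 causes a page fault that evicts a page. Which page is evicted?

pos 1: 1: miss, frames {1}
pos 2: 7: miss, frames {1,7}
pos 3: 1: hit
pos 4: 3: miss, frames {1,7,3}
pos 5: 2: miss, frames {1,7,3,2}
pos 6: 3: hit
pos 7: 9: miss, evict 1, frames {7,3,2,9}
pos 8: 3: hit
pos 9: 9: hit
pos 10: 3: hit
pos 11: 2: hit
pos 12: 9: hit
pos 13: 1: miss, evict 7, frames {3,2,9,1}
pos 14: 2: hit
pos 15: 7: miss, evict 3, frames {2,9,1,7}
At position 15, page 3 is evicted.

3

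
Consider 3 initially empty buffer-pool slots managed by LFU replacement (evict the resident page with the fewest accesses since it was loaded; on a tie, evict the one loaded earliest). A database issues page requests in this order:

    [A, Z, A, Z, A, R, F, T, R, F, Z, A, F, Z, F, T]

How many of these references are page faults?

8

A → miss, frames {A}
Z → miss, frames {A,Z}
A → hit
Z → hit
A → hit
R → miss, frames {A,Z,R}
F → miss, evict R, frames {A,Z,F}
T → miss, evict F, frames {A,Z,T}
R → miss, evict T, frames {A,Z,R}
F → miss, evict R, frames {A,Z,F}
Z → hit
A → hit
F → hit
Z → hit
F → hit
T → miss, evict F, frames {A,Z,T}
Page faults: 8.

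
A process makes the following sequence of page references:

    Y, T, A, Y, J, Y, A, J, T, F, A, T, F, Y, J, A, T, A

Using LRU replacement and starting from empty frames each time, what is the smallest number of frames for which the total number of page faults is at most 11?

f=1: 18 faults
f=2: 16 faults
f=3: 11 faults
f=4: 9 faults
f=5: 5 faults
Smallest f with faults ≤ 11 is 3.

3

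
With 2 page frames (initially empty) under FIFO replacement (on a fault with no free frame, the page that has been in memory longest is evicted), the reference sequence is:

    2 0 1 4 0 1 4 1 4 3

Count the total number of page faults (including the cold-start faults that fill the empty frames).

2 -> miss, frames (2)
0 -> miss, frames (2 0)
1 -> miss, evict 2, frames (0 1)
4 -> miss, evict 0, frames (1 4)
0 -> miss, evict 1, frames (4 0)
1 -> miss, evict 4, frames (0 1)
4 -> miss, evict 0, frames (1 4)
1 -> hit
4 -> hit
3 -> miss, evict 1, frames (4 3)
Page faults: 8.

8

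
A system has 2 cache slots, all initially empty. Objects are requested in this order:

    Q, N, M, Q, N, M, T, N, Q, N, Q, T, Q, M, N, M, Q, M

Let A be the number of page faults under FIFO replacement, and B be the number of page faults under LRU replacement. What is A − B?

1

Under FIFO: F F F F F F F F F . . F . F F . F F → 14 faults.
Under LRU: F F F F F F F F F . . F . F F . F . → 13 faults.
A − B = 14 − 13 = 1.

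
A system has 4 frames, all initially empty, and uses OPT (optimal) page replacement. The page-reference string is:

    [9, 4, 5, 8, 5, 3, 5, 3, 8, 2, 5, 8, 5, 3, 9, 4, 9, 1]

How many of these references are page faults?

9 → fault, frames [9]
4 → fault, frames [9, 4]
5 → fault, frames [9, 4, 5]
8 → fault, frames [9, 4, 5, 8]
5 → hit
3 → fault, evict 4, frames [9, 5, 8, 3]
5 → hit
3 → hit
8 → hit
2 → fault, evict 9, frames [5, 8, 3, 2]
5 → hit
8 → hit
5 → hit
3 → hit
9 → fault, evict 2, frames [5, 8, 3, 9]
4 → fault, evict 3, frames [5, 8, 9, 4]
9 → hit
1 → fault, evict 4, frames [5, 8, 9, 1]
Page faults: 9.

9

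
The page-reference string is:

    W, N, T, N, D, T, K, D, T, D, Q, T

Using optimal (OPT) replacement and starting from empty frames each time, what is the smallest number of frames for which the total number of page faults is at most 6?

3

f=1: 12 faults
f=2: 7 faults
f=3: 6 faults
f=4: 6 faults
f=5: 6 faults
f=6: 6 faults
Smallest f with faults ≤ 6 is 3.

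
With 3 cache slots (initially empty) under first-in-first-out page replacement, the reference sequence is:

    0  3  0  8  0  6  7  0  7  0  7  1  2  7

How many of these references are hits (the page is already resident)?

0 -> fault, frames {0}
3 -> fault, frames {0,3}
0 -> hit
8 -> fault, frames {0,3,8}
0 -> hit
6 -> fault, evict 0, frames {3,8,6}
7 -> fault, evict 3, frames {8,6,7}
0 -> fault, evict 8, frames {6,7,0}
7 -> hit
0 -> hit
7 -> hit
1 -> fault, evict 6, frames {7,0,1}
2 -> fault, evict 7, frames {0,1,2}
7 -> fault, evict 0, frames {1,2,7}
Hits: 5.

5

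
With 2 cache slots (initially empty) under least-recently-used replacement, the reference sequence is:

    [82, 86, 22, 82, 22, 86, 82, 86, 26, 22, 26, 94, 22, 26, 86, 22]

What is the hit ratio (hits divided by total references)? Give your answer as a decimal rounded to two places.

82 -> miss, frames (82)
86 -> miss, frames (82 86)
22 -> miss, evict 82, frames (86 22)
82 -> miss, evict 86, frames (22 82)
22 -> hit
86 -> miss, evict 82, frames (22 86)
82 -> miss, evict 22, frames (86 82)
86 -> hit
26 -> miss, evict 82, frames (86 26)
22 -> miss, evict 86, frames (26 22)
26 -> hit
94 -> miss, evict 22, frames (26 94)
22 -> miss, evict 26, frames (94 22)
26 -> miss, evict 94, frames (22 26)
86 -> miss, evict 22, frames (26 86)
22 -> miss, evict 26, frames (86 22)
Hits: 3 of 16 references → 3/16 = 0.1875.

0.19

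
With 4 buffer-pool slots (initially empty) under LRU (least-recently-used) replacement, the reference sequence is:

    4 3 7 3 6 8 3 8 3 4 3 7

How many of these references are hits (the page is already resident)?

5

4 -> fault, frames [4]
3 -> fault, frames [4, 3]
7 -> fault, frames [4, 3, 7]
3 -> hit
6 -> fault, frames [4, 7, 3, 6]
8 -> fault, evict 4, frames [7, 3, 6, 8]
3 -> hit
8 -> hit
3 -> hit
4 -> fault, evict 7, frames [6, 8, 3, 4]
3 -> hit
7 -> fault, evict 6, frames [8, 4, 3, 7]
Hits: 5.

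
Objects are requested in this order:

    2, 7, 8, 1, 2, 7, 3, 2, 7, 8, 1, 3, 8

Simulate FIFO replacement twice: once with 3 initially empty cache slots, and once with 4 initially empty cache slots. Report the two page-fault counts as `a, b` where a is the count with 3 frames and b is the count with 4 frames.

9, 10

3 frames: F F F F F F F . . F F . . → 9 faults.
4 frames: F F F F . . F F F F F F . → 10 faults.
10 > 9: adding a frame increased faults — Belady's anomaly.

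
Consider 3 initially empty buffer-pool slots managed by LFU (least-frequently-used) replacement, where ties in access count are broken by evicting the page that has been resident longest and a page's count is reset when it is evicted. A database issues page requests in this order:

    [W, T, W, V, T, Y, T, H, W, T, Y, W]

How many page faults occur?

W: fault, frames [W]
T: fault, frames [W, T]
W: hit
V: fault, frames [W, T, V]
T: hit
Y: fault, evict V, frames [W, T, Y]
T: hit
H: fault, evict Y, frames [W, T, H]
W: hit
T: hit
Y: fault, evict H, frames [W, T, Y]
W: hit
Page faults: 6.

6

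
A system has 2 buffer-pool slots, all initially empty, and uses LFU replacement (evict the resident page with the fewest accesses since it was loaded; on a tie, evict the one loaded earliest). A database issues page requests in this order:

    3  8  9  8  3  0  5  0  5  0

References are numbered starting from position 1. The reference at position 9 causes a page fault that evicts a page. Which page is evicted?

0

pos 1: 3 → fault, frames [3]
pos 2: 8 → fault, frames [3, 8]
pos 3: 9 → fault, evict 3, frames [8, 9]
pos 4: 8 → hit
pos 5: 3 → fault, evict 9, frames [8, 3]
pos 6: 0 → fault, evict 3, frames [8, 0]
pos 7: 5 → fault, evict 0, frames [8, 5]
pos 8: 0 → fault, evict 5, frames [8, 0]
pos 9: 5 → fault, evict 0, frames [8, 5]
At position 9, page 0 is evicted.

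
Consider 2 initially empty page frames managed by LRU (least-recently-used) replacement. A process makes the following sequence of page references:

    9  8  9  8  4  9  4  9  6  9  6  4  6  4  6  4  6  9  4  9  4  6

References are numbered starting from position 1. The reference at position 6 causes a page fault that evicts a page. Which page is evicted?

8

pos 1: 9 → miss, frames (9)
pos 2: 8 → miss, frames (9 8)
pos 3: 9 → hit
pos 4: 8 → hit
pos 5: 4 → miss, evict 9, frames (8 4)
pos 6: 9 → miss, evict 8, frames (4 9)
At position 6, page 8 is evicted.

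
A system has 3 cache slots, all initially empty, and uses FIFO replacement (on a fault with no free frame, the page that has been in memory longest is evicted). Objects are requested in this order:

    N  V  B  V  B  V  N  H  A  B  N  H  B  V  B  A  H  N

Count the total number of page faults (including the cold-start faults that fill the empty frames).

N: miss, frames [N]
V: miss, frames [N, V]
B: miss, frames [N, V, B]
V: hit
B: hit
V: hit
N: hit
H: miss, evict N, frames [V, B, H]
A: miss, evict V, frames [B, H, A]
B: hit
N: miss, evict B, frames [H, A, N]
H: hit
B: miss, evict H, frames [A, N, B]
V: miss, evict A, frames [N, B, V]
B: hit
A: miss, evict N, frames [B, V, A]
H: miss, evict B, frames [V, A, H]
N: miss, evict V, frames [A, H, N]
Page faults: 11.

11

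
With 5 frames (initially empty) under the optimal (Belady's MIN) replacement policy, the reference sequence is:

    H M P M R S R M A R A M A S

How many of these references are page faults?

6

H: fault, frames {H}
M: fault, frames {H,M}
P: fault, frames {H,M,P}
M: hit
R: fault, frames {H,M,P,R}
S: fault, frames {H,M,P,R,S}
R: hit
M: hit
A: fault, evict P, frames {H,M,R,S,A}
R: hit
A: hit
M: hit
A: hit
S: hit
Page faults: 6.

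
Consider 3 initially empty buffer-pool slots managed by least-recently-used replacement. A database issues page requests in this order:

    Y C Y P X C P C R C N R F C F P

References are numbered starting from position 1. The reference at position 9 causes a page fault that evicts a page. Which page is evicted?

pos 1: Y: miss, frames {Y}
pos 2: C: miss, frames {Y,C}
pos 3: Y: hit
pos 4: P: miss, frames {C,Y,P}
pos 5: X: miss, evict C, frames {Y,P,X}
pos 6: C: miss, evict Y, frames {P,X,C}
pos 7: P: hit
pos 8: C: hit
pos 9: R: miss, evict X, frames {P,C,R}
At position 9, page X is evicted.

X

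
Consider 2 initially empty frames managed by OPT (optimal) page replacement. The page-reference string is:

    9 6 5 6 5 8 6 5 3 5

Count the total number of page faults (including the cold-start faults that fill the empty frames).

9 → fault, frames (9)
6 → fault, frames (9 6)
5 → fault, evict 9, frames (6 5)
6 → hit
5 → hit
8 → fault, evict 5, frames (6 8)
6 → hit
5 → fault, evict 8, frames (6 5)
3 → fault, evict 6, frames (5 3)
5 → hit
Page faults: 6.

6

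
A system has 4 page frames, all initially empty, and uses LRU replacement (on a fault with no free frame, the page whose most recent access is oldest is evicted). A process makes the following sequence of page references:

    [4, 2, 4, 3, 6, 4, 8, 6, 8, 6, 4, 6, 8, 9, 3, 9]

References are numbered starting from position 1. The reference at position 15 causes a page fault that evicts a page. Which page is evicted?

pos 1: 4 → miss, frames [4]
pos 2: 2 → miss, frames [4, 2]
pos 3: 4 → hit
pos 4: 3 → miss, frames [2, 4, 3]
pos 5: 6 → miss, frames [2, 4, 3, 6]
pos 6: 4 → hit
pos 7: 8 → miss, evict 2, frames [3, 6, 4, 8]
pos 8: 6 → hit
pos 9: 8 → hit
pos 10: 6 → hit
pos 11: 4 → hit
pos 12: 6 → hit
pos 13: 8 → hit
pos 14: 9 → miss, evict 3, frames [4, 6, 8, 9]
pos 15: 3 → miss, evict 4, frames [6, 8, 9, 3]
At position 15, page 4 is evicted.

4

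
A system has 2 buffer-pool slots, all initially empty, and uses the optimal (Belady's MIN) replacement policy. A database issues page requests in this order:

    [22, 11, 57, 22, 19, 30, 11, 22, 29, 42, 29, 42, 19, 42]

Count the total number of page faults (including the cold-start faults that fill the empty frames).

9

22 -> miss, frames (22)
11 -> miss, frames (22 11)
57 -> miss, evict 11, frames (22 57)
22 -> hit
19 -> miss, evict 57, frames (22 19)
30 -> miss, evict 19, frames (22 30)
11 -> miss, evict 30, frames (22 11)
22 -> hit
29 -> miss, evict 11, frames (22 29)
42 -> miss, evict 22, frames (29 42)
29 -> hit
42 -> hit
19 -> miss, evict 29, frames (42 19)
42 -> hit
Page faults: 9.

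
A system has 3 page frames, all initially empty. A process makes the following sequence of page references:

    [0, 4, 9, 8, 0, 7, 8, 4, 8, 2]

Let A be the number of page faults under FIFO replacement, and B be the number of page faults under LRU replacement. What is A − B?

1

Under FIFO: F F F F F F . F F F → 9 faults.
Under LRU: F F F F F F . F . F → 8 faults.
A − B = 9 − 8 = 1.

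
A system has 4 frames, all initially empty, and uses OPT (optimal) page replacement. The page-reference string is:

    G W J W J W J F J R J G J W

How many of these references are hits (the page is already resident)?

G → miss, frames (G)
W → miss, frames (G W)
J → miss, frames (G W J)
W → hit
J → hit
W → hit
J → hit
F → miss, frames (G W J F)
J → hit
R → miss, evict F, frames (G W J R)
J → hit
G → hit
J → hit
W → hit
Hits: 9.

9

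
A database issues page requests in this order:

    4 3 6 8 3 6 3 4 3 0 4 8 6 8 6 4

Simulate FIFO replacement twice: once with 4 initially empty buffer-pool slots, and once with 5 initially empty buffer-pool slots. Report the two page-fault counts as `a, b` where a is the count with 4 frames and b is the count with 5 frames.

4 frames: F F F F . . . . . F F . . . . . → 6 faults.
5 frames: F F F F . . . . . F . . . . . . → 5 faults.
5 < 6: adding a frame reduced faults, as is typical.

6, 5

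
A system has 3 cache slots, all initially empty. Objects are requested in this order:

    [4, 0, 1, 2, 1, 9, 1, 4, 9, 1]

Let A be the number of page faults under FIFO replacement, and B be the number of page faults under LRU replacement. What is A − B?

1

Under FIFO: F F F F . F . F . F → 7 faults.
Under LRU: F F F F . F . F . . → 6 faults.
A − B = 7 − 6 = 1.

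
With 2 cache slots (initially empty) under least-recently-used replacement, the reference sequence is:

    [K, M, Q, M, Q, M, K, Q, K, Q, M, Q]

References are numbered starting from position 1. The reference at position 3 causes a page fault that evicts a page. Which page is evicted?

K

pos 1: K: miss, frames [K]
pos 2: M: miss, frames [K, M]
pos 3: Q: miss, evict K, frames [M, Q]
At position 3, page K is evicted.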